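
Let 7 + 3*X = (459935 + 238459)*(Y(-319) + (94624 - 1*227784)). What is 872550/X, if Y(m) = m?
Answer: -2617650/93220932733 ≈ -2.8080e-5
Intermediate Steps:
X = -93220932733/3 (X = -7/3 + ((459935 + 238459)*(-319 + (94624 - 1*227784)))/3 = -7/3 + (698394*(-319 + (94624 - 227784)))/3 = -7/3 + (698394*(-319 - 133160))/3 = -7/3 + (698394*(-133479))/3 = -7/3 + (⅓)*(-93220932726) = -7/3 - 31073644242 = -93220932733/3 ≈ -3.1074e+10)
872550/X = 872550/(-93220932733/3) = 872550*(-3/93220932733) = -2617650/93220932733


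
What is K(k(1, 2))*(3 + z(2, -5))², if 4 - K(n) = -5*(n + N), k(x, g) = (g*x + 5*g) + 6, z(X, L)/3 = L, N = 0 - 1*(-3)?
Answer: 15696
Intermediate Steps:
N = 3 (N = 0 + 3 = 3)
z(X, L) = 3*L
k(x, g) = 6 + 5*g + g*x (k(x, g) = (5*g + g*x) + 6 = 6 + 5*g + g*x)
K(n) = 19 + 5*n (K(n) = 4 - (-5)*(n + 3) = 4 - (-5)*(3 + n) = 4 - (-15 - 5*n) = 4 + (15 + 5*n) = 19 + 5*n)
K(k(1, 2))*(3 + z(2, -5))² = (19 + 5*(6 + 5*2 + 2*1))*(3 + 3*(-5))² = (19 + 5*(6 + 10 + 2))*(3 - 15)² = (19 + 5*18)*(-12)² = (19 + 90)*144 = 109*144 = 15696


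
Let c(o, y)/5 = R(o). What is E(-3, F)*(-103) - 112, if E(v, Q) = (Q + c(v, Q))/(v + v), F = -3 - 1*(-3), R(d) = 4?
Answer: 694/3 ≈ 231.33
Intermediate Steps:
c(o, y) = 20 (c(o, y) = 5*4 = 20)
F = 0 (F = -3 + 3 = 0)
E(v, Q) = (20 + Q)/(2*v) (E(v, Q) = (Q + 20)/(v + v) = (20 + Q)/((2*v)) = (20 + Q)*(1/(2*v)) = (20 + Q)/(2*v))
E(-3, F)*(-103) - 112 = ((½)*(20 + 0)/(-3))*(-103) - 112 = ((½)*(-⅓)*20)*(-103) - 112 = -10/3*(-103) - 112 = 1030/3 - 112 = 694/3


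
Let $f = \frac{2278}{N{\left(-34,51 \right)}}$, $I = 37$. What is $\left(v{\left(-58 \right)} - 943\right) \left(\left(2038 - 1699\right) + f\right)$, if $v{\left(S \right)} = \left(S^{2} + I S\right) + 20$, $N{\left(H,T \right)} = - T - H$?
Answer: $60475$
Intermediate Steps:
$N{\left(H,T \right)} = - H - T$
$v{\left(S \right)} = 20 + S^{2} + 37 S$ ($v{\left(S \right)} = \left(S^{2} + 37 S\right) + 20 = 20 + S^{2} + 37 S$)
$f = -134$ ($f = \frac{2278}{\left(-1\right) \left(-34\right) - 51} = \frac{2278}{34 - 51} = \frac{2278}{-17} = 2278 \left(- \frac{1}{17}\right) = -134$)
$\left(v{\left(-58 \right)} - 943\right) \left(\left(2038 - 1699\right) + f\right) = \left(\left(20 + \left(-58\right)^{2} + 37 \left(-58\right)\right) - 943\right) \left(\left(2038 - 1699\right) - 134\right) = \left(\left(20 + 3364 - 2146\right) - 943\right) \left(\left(2038 - 1699\right) - 134\right) = \left(1238 - 943\right) \left(339 - 134\right) = 295 \cdot 205 = 60475$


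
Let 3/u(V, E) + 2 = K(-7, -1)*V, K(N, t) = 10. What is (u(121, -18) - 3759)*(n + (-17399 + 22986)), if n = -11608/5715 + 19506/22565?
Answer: -72688549376887379/3461832040 ≈ -2.0997e+7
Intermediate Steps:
n = -30091546/25791795 (n = -11608*1/5715 + 19506*(1/22565) = -11608/5715 + 19506/22565 = -30091546/25791795 ≈ -1.1667)
u(V, E) = 3/(-2 + 10*V)
(u(121, -18) - 3759)*(n + (-17399 + 22986)) = (3/(2*(-1 + 5*121)) - 3759)*(-30091546/25791795 + (-17399 + 22986)) = (3/(2*(-1 + 605)) - 3759)*(-30091546/25791795 + 5587) = ((3/2)/604 - 3759)*(144068667119/25791795) = ((3/2)*(1/604) - 3759)*(144068667119/25791795) = (3/1208 - 3759)*(144068667119/25791795) = -4540869/1208*144068667119/25791795 = -72688549376887379/3461832040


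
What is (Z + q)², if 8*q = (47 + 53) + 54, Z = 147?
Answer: 442225/16 ≈ 27639.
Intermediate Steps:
q = 77/4 (q = ((47 + 53) + 54)/8 = (100 + 54)/8 = (⅛)*154 = 77/4 ≈ 19.250)
(Z + q)² = (147 + 77/4)² = (665/4)² = 442225/16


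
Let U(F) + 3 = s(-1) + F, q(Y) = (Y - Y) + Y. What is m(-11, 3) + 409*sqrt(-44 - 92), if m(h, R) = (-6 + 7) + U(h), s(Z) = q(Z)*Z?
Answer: -12 + 818*I*sqrt(34) ≈ -12.0 + 4769.7*I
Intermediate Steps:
q(Y) = Y (q(Y) = 0 + Y = Y)
s(Z) = Z**2 (s(Z) = Z*Z = Z**2)
U(F) = -2 + F (U(F) = -3 + ((-1)**2 + F) = -3 + (1 + F) = -2 + F)
m(h, R) = -1 + h (m(h, R) = (-6 + 7) + (-2 + h) = 1 + (-2 + h) = -1 + h)
m(-11, 3) + 409*sqrt(-44 - 92) = (-1 - 11) + 409*sqrt(-44 - 92) = -12 + 409*sqrt(-136) = -12 + 409*(2*I*sqrt(34)) = -12 + 818*I*sqrt(34)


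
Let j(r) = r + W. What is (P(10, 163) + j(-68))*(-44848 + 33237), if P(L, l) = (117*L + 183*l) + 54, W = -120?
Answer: -358373515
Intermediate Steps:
j(r) = -120 + r (j(r) = r - 120 = -120 + r)
P(L, l) = 54 + 117*L + 183*l
(P(10, 163) + j(-68))*(-44848 + 33237) = ((54 + 117*10 + 183*163) + (-120 - 68))*(-44848 + 33237) = ((54 + 1170 + 29829) - 188)*(-11611) = (31053 - 188)*(-11611) = 30865*(-11611) = -358373515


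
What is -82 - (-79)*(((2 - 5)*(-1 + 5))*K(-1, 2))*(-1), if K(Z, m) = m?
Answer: 1814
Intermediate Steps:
-82 - (-79)*(((2 - 5)*(-1 + 5))*K(-1, 2))*(-1) = -82 - (-79)*(((2 - 5)*(-1 + 5))*2)*(-1) = -82 - (-79)*(-3*4*2)*(-1) = -82 - (-79)*-12*2*(-1) = -82 - (-79)*(-24*(-1)) = -82 - (-79)*24 = -82 - 79*(-24) = -82 + 1896 = 1814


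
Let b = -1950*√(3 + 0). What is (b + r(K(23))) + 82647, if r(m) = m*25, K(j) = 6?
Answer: 82797 - 1950*√3 ≈ 79420.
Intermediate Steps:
r(m) = 25*m
b = -1950*√3 ≈ -3377.5
(b + r(K(23))) + 82647 = (-1950*√3 + 25*6) + 82647 = (-1950*√3 + 150) + 82647 = (150 - 1950*√3) + 82647 = 82797 - 1950*√3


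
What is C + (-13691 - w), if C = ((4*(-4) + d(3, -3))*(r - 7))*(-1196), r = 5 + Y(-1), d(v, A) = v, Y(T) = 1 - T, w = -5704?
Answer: -7987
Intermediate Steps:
r = 7 (r = 5 + (1 - 1*(-1)) = 5 + (1 + 1) = 5 + 2 = 7)
C = 0 (C = ((4*(-4) + 3)*(7 - 7))*(-1196) = ((-16 + 3)*0)*(-1196) = -13*0*(-1196) = 0*(-1196) = 0)
C + (-13691 - w) = 0 + (-13691 - 1*(-5704)) = 0 + (-13691 + 5704) = 0 - 7987 = -7987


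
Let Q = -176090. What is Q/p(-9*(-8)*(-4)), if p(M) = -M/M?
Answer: 176090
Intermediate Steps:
p(M) = -1 (p(M) = -1*1 = -1)
Q/p(-9*(-8)*(-4)) = -176090/(-1) = -176090*(-1) = 176090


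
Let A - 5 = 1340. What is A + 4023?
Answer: 5368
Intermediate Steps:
A = 1345 (A = 5 + 1340 = 1345)
A + 4023 = 1345 + 4023 = 5368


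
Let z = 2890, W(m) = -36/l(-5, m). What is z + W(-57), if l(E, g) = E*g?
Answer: 274538/95 ≈ 2889.9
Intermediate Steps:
W(m) = 36/(5*m) (W(m) = -36*(-1/(5*m)) = -(-36)/(5*m) = 36/(5*m))
z + W(-57) = 2890 + (36/5)/(-57) = 2890 + (36/5)*(-1/57) = 2890 - 12/95 = 274538/95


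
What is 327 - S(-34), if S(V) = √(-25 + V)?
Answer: 327 - I*√59 ≈ 327.0 - 7.6811*I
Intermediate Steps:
327 - S(-34) = 327 - √(-25 - 34) = 327 - √(-59) = 327 - I*√59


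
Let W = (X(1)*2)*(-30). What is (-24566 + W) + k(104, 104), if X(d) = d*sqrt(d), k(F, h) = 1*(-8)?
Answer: -24634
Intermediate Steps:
k(F, h) = -8
X(d) = d**(3/2)
W = -60 (W = (1**(3/2)*2)*(-30) = (1*2)*(-30) = 2*(-30) = -60)
(-24566 + W) + k(104, 104) = (-24566 - 60) - 8 = -24626 - 8 = -24634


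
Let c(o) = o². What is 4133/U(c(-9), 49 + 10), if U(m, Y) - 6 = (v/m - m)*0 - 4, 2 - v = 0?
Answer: 4133/2 ≈ 2066.5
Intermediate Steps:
v = 2 (v = 2 - 1*0 = 2 + 0 = 2)
U(m, Y) = 2 (U(m, Y) = 6 + ((2/m - m)*0 - 4) = 6 + ((-m + 2/m)*0 - 4) = 6 + (0 - 4) = 6 - 4 = 2)
4133/U(c(-9), 49 + 10) = 4133/2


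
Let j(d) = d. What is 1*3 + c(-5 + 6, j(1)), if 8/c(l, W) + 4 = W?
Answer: ⅓ ≈ 0.33333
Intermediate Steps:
c(l, W) = 8/(-4 + W)
1*3 + c(-5 + 6, j(1)) = 1*3 + 8/(-4 + 1) = 3 + 8/(-3) = 3 + 8*(-⅓) = 3 - 8/3 = ⅓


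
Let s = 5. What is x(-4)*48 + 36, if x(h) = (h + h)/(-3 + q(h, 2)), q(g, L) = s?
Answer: -156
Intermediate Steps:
q(g, L) = 5
x(h) = h (x(h) = (h + h)/(-3 + 5) = (2*h)/2 = (2*h)*(1/2) = h)
x(-4)*48 + 36 = -4*48 + 36 = -192 + 36 = -156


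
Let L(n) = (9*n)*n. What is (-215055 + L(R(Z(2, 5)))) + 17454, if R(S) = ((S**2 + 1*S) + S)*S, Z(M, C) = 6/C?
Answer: -3084529641/15625 ≈ -1.9741e+5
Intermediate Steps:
R(S) = S*(S**2 + 2*S) (R(S) = ((S**2 + S) + S)*S = ((S + S**2) + S)*S = (S**2 + 2*S)*S = S*(S**2 + 2*S))
L(n) = 9*n**2
(-215055 + L(R(Z(2, 5)))) + 17454 = (-215055 + 9*((6/5)**2*(2 + 6/5))**2) + 17454 = (-215055 + 9*((36/25)*(16/5))**2) + 17454 = (-215055 + 9*(576/125)**2) + 17454 = (-215055 + 9*(331776/15625)) + 17454 = (-215055 + 2985984/15625) + 17454 = -3357248391/15625 + 17454 = -3084529641/15625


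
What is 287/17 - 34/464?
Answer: 66295/3944 ≈ 16.809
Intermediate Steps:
287/17 - 34/464 = 287*(1/17) - 34*1/464 = 287/17 - 17/232 = 66295/3944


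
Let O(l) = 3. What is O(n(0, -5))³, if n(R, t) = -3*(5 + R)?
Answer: 27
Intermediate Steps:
n(R, t) = -15 - 3*R
O(n(0, -5))³ = 3³ = 27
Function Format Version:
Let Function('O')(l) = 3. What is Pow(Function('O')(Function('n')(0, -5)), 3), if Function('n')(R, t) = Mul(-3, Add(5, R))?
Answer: 27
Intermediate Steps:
Function('n')(R, t) = Add(-15, Mul(-3, R))
Pow(Function('O')(Function('n')(0, -5)), 3) = Pow(3, 3) = 27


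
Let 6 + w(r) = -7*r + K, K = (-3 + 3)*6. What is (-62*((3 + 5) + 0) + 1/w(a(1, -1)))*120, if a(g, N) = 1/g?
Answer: -773880/13 ≈ -59529.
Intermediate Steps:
K = 0 (K = 0*6 = 0)
w(r) = -6 - 7*r (w(r) = -6 + (-7*r + 0) = -6 - 7*r)
(-62*((3 + 5) + 0) + 1/w(a(1, -1)))*120 = (-62*((3 + 5) + 0) + 1/(-6 - 7/1))*120 = (-62*(8 + 0) + 1/(-6 - 7*1))*120 = (-62*8 + 1/(-6 - 7))*120 = (-496 + 1/(-13))*120 = (-496 - 1/13)*120 = -6449/13*120 = -773880/13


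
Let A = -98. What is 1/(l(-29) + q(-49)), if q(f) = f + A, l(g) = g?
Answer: -1/176 ≈ -0.0056818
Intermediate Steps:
q(f) = -98 + f (q(f) = f - 98 = -98 + f)
1/(l(-29) + q(-49)) = 1/(-29 + (-98 - 49)) = 1/(-29 - 147) = 1/(-176) = -1/176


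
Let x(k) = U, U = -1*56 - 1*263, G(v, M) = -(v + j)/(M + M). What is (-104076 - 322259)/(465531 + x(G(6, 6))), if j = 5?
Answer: -426335/465212 ≈ -0.91643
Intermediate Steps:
G(v, M) = -(5 + v)/(2*M) (G(v, M) = -(v + 5)/(M + M) = -(5 + v)/(2*M))
U = -319 (U = -56 - 263 = -319)
x(k) = -319
(-104076 - 322259)/(465531 + x(G(6, 6))) = (-104076 - 322259)/(465531 - 319) = -426335/465212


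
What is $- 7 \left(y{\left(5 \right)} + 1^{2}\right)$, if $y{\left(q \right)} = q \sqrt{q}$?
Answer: $-7 - 35 \sqrt{5} \approx -85.262$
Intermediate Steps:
$y{\left(q \right)} = q^{\frac{3}{2}}$
$- 7 \left(y{\left(5 \right)} + 1^{2}\right) = - 7 \left(5^{\frac{3}{2}} + 1^{2}\right) = - 7 \left(5 \sqrt{5} + 1\right) = - 7 \left(1 + 5 \sqrt{5}\right) = -7 - 35 \sqrt{5}$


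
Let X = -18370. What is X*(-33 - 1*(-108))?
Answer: -1377750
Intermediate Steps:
X*(-33 - 1*(-108)) = -18370*(-33 - 1*(-108)) = -18370*(-33 + 108) = -18370*75 = -1377750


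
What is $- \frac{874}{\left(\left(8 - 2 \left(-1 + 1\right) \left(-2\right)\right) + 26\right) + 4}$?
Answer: $-23$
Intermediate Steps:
$- \frac{874}{\left(\left(8 - 2 \left(-1 + 1\right) \left(-2\right)\right) + 26\right) + 4} = - \frac{874}{\left(\left(8 - 2 \cdot 0 \left(-2\right)\right) + 26\right) + 4} = - \frac{874}{\left(\left(8 - 0 \left(-2\right)\right) + 26\right) + 4} = - \frac{874}{\left(\left(8 - 0\right) + 26\right) + 4} = - \frac{874}{\left(\left(8 + 0\right) + 26\right) + 4} = - \frac{874}{\left(8 + 26\right) + 4} = - \frac{874}{34 + 4} = - \frac{874}{38} = \left(-874\right) \frac{1}{38} = -23$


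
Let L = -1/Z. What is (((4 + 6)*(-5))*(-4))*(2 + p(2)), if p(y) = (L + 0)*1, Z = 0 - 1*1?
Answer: 600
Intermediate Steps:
Z = -1 (Z = 0 - 1 = -1)
L = 1 (L = -1/(-1) = -1*(-1) = 1)
p(y) = 1 (p(y) = (1 + 0)*1 = 1*1 = 1)
(((4 + 6)*(-5))*(-4))*(2 + p(2)) = (((4 + 6)*(-5))*(-4))*(2 + 1) = ((10*(-5))*(-4))*3 = -50*(-4)*3 = 200*3 = 600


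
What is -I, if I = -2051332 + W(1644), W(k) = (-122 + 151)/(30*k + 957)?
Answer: 103134818935/50277 ≈ 2.0513e+6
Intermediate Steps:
W(k) = 29/(957 + 30*k)
I = -103134818935/50277 (I = -2051332 + 29/(3*(319 + 10*1644)) = -2051332 + 29/(3*(319 + 16440)) = -2051332 + (29/3)/16759 = -2051332 + (29/3)*(1/16759) = -2051332 + 29/50277 = -103134818935/50277 ≈ -2.0513e+6)
-I = -1*(-103134818935/50277) = 103134818935/50277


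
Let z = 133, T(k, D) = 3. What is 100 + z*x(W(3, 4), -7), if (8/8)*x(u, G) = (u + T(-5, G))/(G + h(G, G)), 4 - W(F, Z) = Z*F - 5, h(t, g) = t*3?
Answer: 100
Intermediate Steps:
h(t, g) = 3*t
W(F, Z) = 9 - F*Z (W(F, Z) = 4 - (Z*F - 5) = 4 - (F*Z - 5) = 4 - (-5 + F*Z) = 4 + (5 - F*Z) = 9 - F*Z)
x(u, G) = (3 + u)/(4*G) (x(u, G) = (u + 3)/(G + 3*G) = (3 + u)/((4*G)) = (3 + u)*(1/(4*G)) = (3 + u)/(4*G))
100 + z*x(W(3, 4), -7) = 100 + 133*((1/4)*(3 + (9 - 1*3*4))/(-7)) = 100 + 133*((1/4)*(-1/7)*(3 + (9 - 12))) = 100 + 133*((1/4)*(-1/7)*(3 - 3)) = 100 + 133*((1/4)*(-1/7)*0) = 100 + 133*0 = 100 + 0 = 100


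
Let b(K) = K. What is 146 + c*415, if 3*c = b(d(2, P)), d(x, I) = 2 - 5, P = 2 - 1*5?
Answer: -269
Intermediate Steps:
P = -3 (P = 2 - 5 = -3)
d(x, I) = -3
c = -1 (c = (1/3)*(-3) = -1)
146 + c*415 = 146 - 1*415 = 146 - 415 = -269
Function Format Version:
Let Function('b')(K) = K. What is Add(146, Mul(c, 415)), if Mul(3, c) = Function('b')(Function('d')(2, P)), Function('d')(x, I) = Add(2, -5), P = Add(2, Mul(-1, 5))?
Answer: -269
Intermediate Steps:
P = -3 (P = Add(2, -5) = -3)
Function('d')(x, I) = -3
c = -1 (c = Mul(Rational(1, 3), -3) = -1)
Add(146, Mul(c, 415)) = Add(146, Mul(-1, 415)) = Add(146, -415) = -269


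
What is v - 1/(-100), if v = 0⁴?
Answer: 1/100 ≈ 0.010000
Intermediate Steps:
v = 0
v - 1/(-100) = 0 - 1/(-100) = 0 - 1*(-1/100) = 0 + 1/100 = 1/100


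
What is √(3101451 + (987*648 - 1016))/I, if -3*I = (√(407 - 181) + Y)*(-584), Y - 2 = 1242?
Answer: -√845242486/301209680 + 311*√3740011/75302420 ≈ 0.0078906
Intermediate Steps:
Y = 1244 (Y = 2 + 1242 = 1244)
I = 726496/3 + 584*√226/3 (I = -(√(407 - 181) + 1244)*(-584)/3 = -(√226 + 1244)*(-584)/3 = -(1244 + √226)*(-584)/3 = -(-726496 - 584*√226)/3 = 726496/3 + 584*√226/3 ≈ 2.4509e+5)
√(3101451 + (987*648 - 1016))/I = √(3101451 + (987*648 - 1016))/(726496/3 + 584*√226/3) = √(3101451 + (639576 - 1016))/(726496/3 + 584*√226/3) = √(3101451 + 638560)/(726496/3 + 584*√226/3) = √3740011/(726496/3 + 584*√226/3)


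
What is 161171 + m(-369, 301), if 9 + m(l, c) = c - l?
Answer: 161832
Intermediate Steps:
m(l, c) = -9 + c - l (m(l, c) = -9 + (c - l) = -9 + c - l)
161171 + m(-369, 301) = 161171 + (-9 + 301 - 1*(-369)) = 161171 + (-9 + 301 + 369) = 161171 + 661 = 161832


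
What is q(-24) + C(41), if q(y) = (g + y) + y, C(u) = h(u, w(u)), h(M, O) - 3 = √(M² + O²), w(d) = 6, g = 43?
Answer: -2 + √1717 ≈ 39.437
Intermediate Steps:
h(M, O) = 3 + √(M² + O²)
C(u) = 3 + √(36 + u²) (C(u) = 3 + √(u² + 6²) = 3 + √(u² + 36) = 3 + √(36 + u²))
q(y) = 43 + 2*y (q(y) = (43 + y) + y = 43 + 2*y)
q(-24) + C(41) = (43 + 2*(-24)) + (3 + √(36 + 41²)) = (43 - 48) + (3 + √(36 + 1681)) = -5 + (3 + √1717) = -2 + √1717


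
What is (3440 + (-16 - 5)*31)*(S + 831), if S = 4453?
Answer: 14737076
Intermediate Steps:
(3440 + (-16 - 5)*31)*(S + 831) = (3440 + (-16 - 5)*31)*(4453 + 831) = (3440 - 21*31)*5284 = (3440 - 651)*5284 = 2789*5284 = 14737076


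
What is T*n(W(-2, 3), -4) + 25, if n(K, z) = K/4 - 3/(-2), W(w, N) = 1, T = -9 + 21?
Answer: 46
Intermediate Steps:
T = 12
n(K, z) = 3/2 + K/4 (n(K, z) = K*(¼) - 3*(-½) = K/4 + 3/2 = 3/2 + K/4)
T*n(W(-2, 3), -4) + 25 = 12*(3/2 + (¼)*1) + 25 = 12*(3/2 + ¼) + 25 = 12*(7/4) + 25 = 21 + 25 = 46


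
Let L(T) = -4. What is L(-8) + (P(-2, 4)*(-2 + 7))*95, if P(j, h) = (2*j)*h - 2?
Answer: -8554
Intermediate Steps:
P(j, h) = -2 + 2*h*j (P(j, h) = 2*h*j - 2 = -2 + 2*h*j)
L(-8) + (P(-2, 4)*(-2 + 7))*95 = -4 + ((-2 + 2*4*(-2))*(-2 + 7))*95 = -4 + ((-2 - 16)*5)*95 = -4 - 18*5*95 = -4 - 90*95 = -4 - 8550 = -8554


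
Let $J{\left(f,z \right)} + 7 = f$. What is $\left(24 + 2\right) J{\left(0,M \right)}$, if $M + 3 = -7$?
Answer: $-182$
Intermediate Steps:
$M = -10$ ($M = -3 - 7 = -10$)
$J{\left(f,z \right)} = -7 + f$
$\left(24 + 2\right) J{\left(0,M \right)} = \left(24 + 2\right) \left(-7 + 0\right) = 26 \left(-7\right) = -182$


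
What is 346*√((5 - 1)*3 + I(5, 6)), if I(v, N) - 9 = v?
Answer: 346*√26 ≈ 1764.3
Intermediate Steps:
I(v, N) = 9 + v
346*√((5 - 1)*3 + I(5, 6)) = 346*√((5 - 1)*3 + (9 + 5)) = 346*√(4*3 + 14) = 346*√(12 + 14) = 346*√26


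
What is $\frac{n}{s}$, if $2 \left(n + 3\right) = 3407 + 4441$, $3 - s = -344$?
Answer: $\frac{3921}{347} \approx 11.3$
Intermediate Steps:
$s = 347$ ($s = 3 - -344 = 3 + 344 = 347$)
$n = 3921$ ($n = -3 + \frac{3407 + 4441}{2} = -3 + \frac{1}{2} \cdot 7848 = -3 + 3924 = 3921$)
$\frac{n}{s} = \frac{3921}{347}$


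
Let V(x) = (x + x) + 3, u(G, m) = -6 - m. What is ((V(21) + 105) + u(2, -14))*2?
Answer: 316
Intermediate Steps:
V(x) = 3 + 2*x (V(x) = 2*x + 3 = 3 + 2*x)
((V(21) + 105) + u(2, -14))*2 = (((3 + 2*21) + 105) + (-6 - 1*(-14)))*2 = (((3 + 42) + 105) + (-6 + 14))*2 = ((45 + 105) + 8)*2 = (150 + 8)*2 = 158*2 = 316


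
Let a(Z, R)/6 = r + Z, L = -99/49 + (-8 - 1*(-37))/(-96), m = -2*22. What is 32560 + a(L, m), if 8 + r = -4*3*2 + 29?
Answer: 25502003/784 ≈ 32528.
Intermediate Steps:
m = -44
r = -3 (r = -8 + (-4*3*2 + 29) = -8 + (-12*2 + 29) = -8 + (-24 + 29) = -8 + 5 = -3)
L = -10925/4704 (L = -99*1/49 + (-8 + 37)*(-1/96) = -99/49 + 29*(-1/96) = -99/49 - 29/96 = -10925/4704 ≈ -2.3225)
a(Z, R) = -18 + 6*Z (a(Z, R) = 6*(-3 + Z) = -18 + 6*Z)
32560 + a(L, m) = 32560 + (-18 + 6*(-10925/4704)) = 32560 + (-18 - 10925/784) = 32560 - 25037/784 = 25502003/784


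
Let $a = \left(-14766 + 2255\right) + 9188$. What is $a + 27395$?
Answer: $24072$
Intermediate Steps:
$a = -3323$ ($a = -12511 + 9188 = -3323$)
$a + 27395 = -3323 + 27395 = 24072$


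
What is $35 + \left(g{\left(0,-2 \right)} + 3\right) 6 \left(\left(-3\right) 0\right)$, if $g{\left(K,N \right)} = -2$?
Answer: $35$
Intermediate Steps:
$35 + \left(g{\left(0,-2 \right)} + 3\right) 6 \left(\left(-3\right) 0\right) = 35 + \left(-2 + 3\right) 6 \left(\left(-3\right) 0\right) = 35 + 1 \cdot 6 \cdot 0 = 35 + 6 \cdot 0 = 35 + 0 = 35$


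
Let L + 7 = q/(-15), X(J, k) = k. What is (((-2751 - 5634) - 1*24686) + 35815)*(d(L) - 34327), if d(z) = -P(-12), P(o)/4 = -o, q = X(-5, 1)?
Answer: -94325000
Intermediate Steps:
q = 1
P(o) = -4*o (P(o) = 4*(-o) = -4*o)
L = -106/15 (L = -7 + 1/(-15) = -7 + 1*(-1/15) = -7 - 1/15 = -106/15 ≈ -7.0667)
d(z) = -48 (d(z) = -(-4)*(-12) = -1*48 = -48)
(((-2751 - 5634) - 1*24686) + 35815)*(d(L) - 34327) = (((-2751 - 5634) - 1*24686) + 35815)*(-48 - 34327) = ((-8385 - 24686) + 35815)*(-34375) = (-33071 + 35815)*(-34375) = 2744*(-34375) = -94325000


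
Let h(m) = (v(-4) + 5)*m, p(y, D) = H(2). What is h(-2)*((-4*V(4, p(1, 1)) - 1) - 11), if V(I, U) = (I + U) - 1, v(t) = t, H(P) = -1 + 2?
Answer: 56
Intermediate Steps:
H(P) = 1
p(y, D) = 1
V(I, U) = -1 + I + U
h(m) = m (h(m) = (-4 + 5)*m = 1*m = m)
h(-2)*((-4*V(4, p(1, 1)) - 1) - 11) = -2*((-4*(-1 + 4 + 1) - 1) - 11) = -2*((-4*4 - 1) - 11) = -2*((-16 - 1) - 11) = -2*(-17 - 11) = -2*(-28) = 56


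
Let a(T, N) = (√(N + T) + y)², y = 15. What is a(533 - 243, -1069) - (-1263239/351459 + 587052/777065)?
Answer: -150525700155923/273106487835 + 30*I*√779 ≈ -551.16 + 837.32*I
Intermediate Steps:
a(T, N) = (15 + √(N + T))² (a(T, N) = (√(N + T) + 15)² = (15 + √(N + T))²)
a(533 - 243, -1069) - (-1263239/351459 + 587052/777065) = (15 + √(-1069 + (533 - 243)))² - (-1263239/351459 + 587052/777065) = (15 + √(-1069 + 290))² - (-1263239*1/351459 + 587052*(1/777065)) = (15 + √(-779))² - (-1263239/351459 + 587052/777065) = (15 + I*√779)² - 1*(-775294104667/273106487835) = (15 + I*√779)² + 775294104667/273106487835 = 775294104667/273106487835 + (15 + I*√779)²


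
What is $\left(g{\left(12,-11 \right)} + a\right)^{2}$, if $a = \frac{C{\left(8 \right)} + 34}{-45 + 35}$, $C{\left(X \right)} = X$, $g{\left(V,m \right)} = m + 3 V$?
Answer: $\frac{10816}{25} \approx 432.64$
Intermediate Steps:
$a = - \frac{21}{5}$ ($a = \frac{8 + 34}{-45 + 35} = \frac{42}{-10} = 42 \left(- \frac{1}{10}\right) = - \frac{21}{5} \approx -4.2$)
$\left(g{\left(12,-11 \right)} + a\right)^{2} = \left(\left(-11 + 3 \cdot 12\right) - \frac{21}{5}\right)^{2} = \left(\left(-11 + 36\right) - \frac{21}{5}\right)^{2} = \left(25 - \frac{21}{5}\right)^{2} = \left(\frac{104}{5}\right)^{2} = \frac{10816}{25}$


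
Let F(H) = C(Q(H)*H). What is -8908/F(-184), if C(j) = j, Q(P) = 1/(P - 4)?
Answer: -209338/23 ≈ -9101.7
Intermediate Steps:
Q(P) = 1/(-4 + P)
F(H) = H/(-4 + H)
-8908/F(-184) = -8908/((-184/(-4 - 184))) = -8908/((-184/(-188))) = -8908/((-184*(-1/188))) = -8908/46/47 = -8908*47/46 = -209338/23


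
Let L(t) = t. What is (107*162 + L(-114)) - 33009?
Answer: -15789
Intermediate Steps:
(107*162 + L(-114)) - 33009 = (107*162 - 114) - 33009 = (17334 - 114) - 33009 = 17220 - 33009 = -15789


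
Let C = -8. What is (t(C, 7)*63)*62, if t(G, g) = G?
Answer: -31248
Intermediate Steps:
(t(C, 7)*63)*62 = -8*63*62 = -504*62 = -31248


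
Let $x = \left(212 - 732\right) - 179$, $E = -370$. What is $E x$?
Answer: $258630$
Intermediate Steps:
$x = -699$ ($x = -520 - 179 = -699$)
$E x = \left(-370\right) \left(-699\right) = 258630$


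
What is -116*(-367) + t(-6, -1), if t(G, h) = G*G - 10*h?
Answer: 42618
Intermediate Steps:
t(G, h) = G² - 10*h
-116*(-367) + t(-6, -1) = -116*(-367) + ((-6)² - 10*(-1)) = 42572 + (36 + 10) = 42572 + 46 = 42618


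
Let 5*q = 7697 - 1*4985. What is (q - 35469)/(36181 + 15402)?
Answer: -174633/257915 ≈ -0.67710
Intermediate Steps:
q = 2712/5 (q = (7697 - 1*4985)/5 = (7697 - 4985)/5 = (⅕)*2712 = 2712/5 ≈ 542.40)
(q - 35469)/(36181 + 15402) = (2712/5 - 35469)/(36181 + 15402) = -174633/5/51583 = -174633/5*1/51583 = -174633/257915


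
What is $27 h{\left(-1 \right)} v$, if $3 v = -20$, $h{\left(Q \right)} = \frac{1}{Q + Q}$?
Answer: $90$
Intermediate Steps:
$h{\left(Q \right)} = \frac{1}{2 Q}$
$v = - \frac{20}{3}$ ($v = \frac{1}{3} \left(-20\right) = - \frac{20}{3} \approx -6.6667$)
$27 h{\left(-1 \right)} v = 27 \frac{1}{2 \left(-1\right)} \left(- \frac{20}{3}\right) = 27 \cdot \frac{1}{2} \left(-1\right) \left(- \frac{20}{3}\right) = 27 \left(- \frac{1}{2}\right) \left(- \frac{20}{3}\right) = \left(- \frac{27}{2}\right) \left(- \frac{20}{3}\right) = 90$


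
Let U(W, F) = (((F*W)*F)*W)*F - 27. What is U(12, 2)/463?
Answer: 1125/463 ≈ 2.4298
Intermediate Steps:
U(W, F) = -27 + F**3*W**2 (U(W, F) = ((W*F**2)*W)*F - 27 = (F**2*W**2)*F - 27 = F**3*W**2 - 27 = -27 + F**3*W**2)
U(12, 2)/463 = (-27 + 2**3*12**2)/463 = (-27 + 8*144)*(1/463) = (-27 + 1152)*(1/463) = 1125*(1/463) = 1125/463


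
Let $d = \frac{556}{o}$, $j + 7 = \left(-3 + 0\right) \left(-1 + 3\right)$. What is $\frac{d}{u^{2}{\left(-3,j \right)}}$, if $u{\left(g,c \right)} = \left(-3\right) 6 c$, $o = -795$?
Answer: $- \frac{139}{10882755} \approx -1.2773 \cdot 10^{-5}$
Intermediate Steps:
$j = -13$ ($j = -7 + \left(-3 + 0\right) \left(-1 + 3\right) = -7 - 6 = -13$)
$u{\left(g,c \right)} = - 18 c$
$d = - \frac{556}{795}$ ($d = \frac{556}{-795} = 556 \left(- \frac{1}{795}\right) = - \frac{556}{795} \approx -0.69937$)
$\frac{d}{u^{2}{\left(-3,j \right)}} = - \frac{556}{795 \left(\left(-18\right) \left(-13\right)\right)^{2}} = - \frac{556}{795 \cdot 234^{2}} = - \frac{556}{795 \cdot 54756} = \left(- \frac{556}{795}\right) \frac{1}{54756} = - \frac{139}{10882755}$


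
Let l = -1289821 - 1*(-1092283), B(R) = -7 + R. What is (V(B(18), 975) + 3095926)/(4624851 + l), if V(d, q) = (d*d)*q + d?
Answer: 1071304/1475771 ≈ 0.72593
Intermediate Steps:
V(d, q) = d + q*d² (V(d, q) = d²*q + d = q*d² + d = d + q*d²)
l = -197538 (l = -1289821 + 1092283 = -197538)
(V(B(18), 975) + 3095926)/(4624851 + l) = ((-7 + 18)*(1 + (-7 + 18)*975) + 3095926)/(4624851 - 197538) = (11*(1 + 11*975) + 3095926)/4427313 = (11*(1 + 10725) + 3095926)*(1/4427313) = (11*10726 + 3095926)*(1/4427313) = (117986 + 3095926)*(1/4427313) = 3213912*(1/4427313) = 1071304/1475771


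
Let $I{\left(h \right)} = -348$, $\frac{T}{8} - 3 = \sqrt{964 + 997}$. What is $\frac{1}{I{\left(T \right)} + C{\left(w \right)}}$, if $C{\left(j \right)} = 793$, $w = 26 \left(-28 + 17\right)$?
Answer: $\frac{1}{445} \approx 0.0022472$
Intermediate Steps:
$w = -286$ ($w = 26 \left(-11\right) = -286$)
$T = 24 + 8 \sqrt{1961}$ ($T = 24 + 8 \sqrt{964 + 997} = 24 + 8 \sqrt{1961} \approx 378.27$)
$\frac{1}{I{\left(T \right)} + C{\left(w \right)}} = \frac{1}{-348 + 793} = \frac{1}{445}$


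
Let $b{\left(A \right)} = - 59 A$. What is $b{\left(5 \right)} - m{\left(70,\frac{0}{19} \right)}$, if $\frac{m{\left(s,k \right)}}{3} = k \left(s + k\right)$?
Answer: $-295$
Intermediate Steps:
$m{\left(s,k \right)} = 3 k \left(k + s\right)$ ($m{\left(s,k \right)} = 3 k \left(s + k\right) = 3 k \left(k + s\right)$)
$b{\left(5 \right)} - m{\left(70,\frac{0}{19} \right)} = \left(-59\right) 5 - 3 \cdot \frac{0}{19} \left(\frac{0}{19} + 70\right) = -295 - 3 \cdot 0 \cdot \frac{1}{19} \left(0 \cdot \frac{1}{19} + 70\right) = -295 - 3 \cdot 0 \left(0 + 70\right) = -295 - 3 \cdot 0 \cdot 70 = -295 - 0 = -295 + 0 = -295$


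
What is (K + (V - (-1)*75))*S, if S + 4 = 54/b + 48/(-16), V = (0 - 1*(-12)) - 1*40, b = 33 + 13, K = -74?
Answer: 3618/23 ≈ 157.30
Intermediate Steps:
b = 46
V = -28 (V = (0 + 12) - 40 = 12 - 40 = -28)
S = -134/23 (S = -4 + (54/46 + 48/(-16)) = -4 + (54*(1/46) + 48*(-1/16)) = -4 + (27/23 - 3) = -4 - 42/23 = -134/23 ≈ -5.8261)
(K + (V - (-1)*75))*S = (-74 + (-28 - (-1)*75))*(-134/23) = (-74 + (-28 - 1*(-75)))*(-134/23) = (-74 + (-28 + 75))*(-134/23) = (-74 + 47)*(-134/23) = -27*(-134/23) = 3618/23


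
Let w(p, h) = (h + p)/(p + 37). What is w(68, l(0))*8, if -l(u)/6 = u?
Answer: 544/105 ≈ 5.1810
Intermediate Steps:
l(u) = -6*u
w(p, h) = (h + p)/(37 + p)
w(68, l(0))*8 = ((-6*0 + 68)/(37 + 68))*8 = ((0 + 68)/105)*8 = ((1/105)*68)*8 = (68/105)*8 = 544/105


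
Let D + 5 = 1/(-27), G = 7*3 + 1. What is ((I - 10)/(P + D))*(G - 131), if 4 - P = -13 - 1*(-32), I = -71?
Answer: -238383/541 ≈ -440.63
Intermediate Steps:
G = 22 (G = 21 + 1 = 22)
P = -15 (P = 4 - (-13 - 1*(-32)) = 4 - (-13 + 32) = 4 - 1*19 = 4 - 19 = -15)
D = -136/27 (D = -5 + 1/(-27) = -5 - 1/27 = -136/27 ≈ -5.0370)
((I - 10)/(P + D))*(G - 131) = ((-71 - 10)/(-15 - 136/27))*(22 - 131) = -81/(-541/27)*(-109) = -81*(-27/541)*(-109) = (2187/541)*(-109) = -238383/541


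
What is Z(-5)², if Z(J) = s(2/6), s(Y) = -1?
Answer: 1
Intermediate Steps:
Z(J) = -1
Z(-5)² = (-1)² = 1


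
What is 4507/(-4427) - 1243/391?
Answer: -7264998/1730957 ≈ -4.1971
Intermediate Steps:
4507/(-4427) - 1243/391 = 4507*(-1/4427) - 1243*1/391 = -4507/4427 - 1243/391 = -7264998/1730957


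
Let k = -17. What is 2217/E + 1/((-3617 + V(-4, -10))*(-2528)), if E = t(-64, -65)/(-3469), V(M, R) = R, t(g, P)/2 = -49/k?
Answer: -599395590722399/449283744 ≈ -1.3341e+6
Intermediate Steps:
t(g, P) = 98/17 (t(g, P) = 2*(-49/(-17)) = 2*(-49*(-1/17)) = 2*(49/17) = 98/17)
E = -98/58973 (E = (98/17)/(-3469) = (98/17)*(-1/3469) = -98/58973 ≈ -0.0016618)
2217/E + 1/((-3617 + V(-4, -10))*(-2528)) = 2217/(-98/58973) + 1/(-3617 - 10*(-2528)) = 2217*(-58973/98) - 1/2528/(-3627) = -130743141/98 - 1/3627*(-1/2528) = -130743141/98 + 1/9169056 = -599395590722399/449283744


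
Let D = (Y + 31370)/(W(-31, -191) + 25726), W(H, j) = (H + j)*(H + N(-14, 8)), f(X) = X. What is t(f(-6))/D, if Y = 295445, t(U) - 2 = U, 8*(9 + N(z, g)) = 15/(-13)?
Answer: -1801177/4248595 ≈ -0.42395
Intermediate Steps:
N(z, g) = -951/104 (N(z, g) = -9 + (15/(-13))/8 = -9 + (15*(-1/13))/8 = -9 + (⅛)*(-15/13) = -9 - 15/104 = -951/104)
t(U) = 2 + U
W(H, j) = (-951/104 + H)*(H + j) (W(H, j) = (H + j)*(H - 951/104) = (H + j)*(-951/104 + H) = (-951/104 + H)*(H + j))
D = 16994380/1801177 (D = (295445 + 31370)/(((-31)² - 951/104*(-31) - 951/104*(-191) - 31*(-191)) + 25726) = 326815/((961 + 29481/104 + 181641/104 + 5921) + 25726) = 326815/(463425/52 + 25726) = 326815/(1801177/52) = 326815*(52/1801177) = 16994380/1801177 ≈ 9.4352)
t(f(-6))/D = (2 - 6)/(16994380/1801177) = -4*1801177/16994380 = -1801177/4248595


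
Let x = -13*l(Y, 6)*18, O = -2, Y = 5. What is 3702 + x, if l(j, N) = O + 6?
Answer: 2766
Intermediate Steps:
l(j, N) = 4 (l(j, N) = -2 + 6 = 4)
x = -936 (x = -13*4*18 = -52*18 = -936)
3702 + x = 3702 - 936 = 2766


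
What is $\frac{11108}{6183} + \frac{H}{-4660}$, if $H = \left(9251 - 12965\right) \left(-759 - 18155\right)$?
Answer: $- \frac{108570734947}{7203195} \approx -15073.0$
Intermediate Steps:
$H = 70246596$ ($H = \left(-3714\right) \left(-18914\right) = 70246596$)
$\frac{11108}{6183} + \frac{H}{-4660} = \frac{11108}{6183} + \frac{70246596}{-4660} = 11108 \cdot \frac{1}{6183} + 70246596 \left(- \frac{1}{4660}\right) = \frac{11108}{6183} - \frac{17561649}{1165} = - \frac{108570734947}{7203195}$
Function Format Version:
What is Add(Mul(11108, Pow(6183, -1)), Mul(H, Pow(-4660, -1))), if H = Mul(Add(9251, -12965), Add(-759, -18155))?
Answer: Rational(-108570734947, 7203195) ≈ -15073.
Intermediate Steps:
H = 70246596 (H = Mul(-3714, -18914) = 70246596)
Add(Mul(11108, Pow(6183, -1)), Mul(H, Pow(-4660, -1))) = Add(Mul(11108, Pow(6183, -1)), Mul(70246596, Pow(-4660, -1))) = Add(Mul(11108, Rational(1, 6183)), Mul(70246596, Rational(-1, 4660))) = Add(Rational(11108, 6183), Rational(-17561649, 1165)) = Rational(-108570734947, 7203195)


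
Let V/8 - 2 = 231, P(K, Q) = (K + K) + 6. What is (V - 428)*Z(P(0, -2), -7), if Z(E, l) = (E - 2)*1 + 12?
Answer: 22976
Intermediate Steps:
P(K, Q) = 6 + 2*K (P(K, Q) = 2*K + 6 = 6 + 2*K)
Z(E, l) = 10 + E (Z(E, l) = (-2 + E)*1 + 12 = (-2 + E) + 12 = 10 + E)
V = 1864 (V = 16 + 8*231 = 16 + 1848 = 1864)
(V - 428)*Z(P(0, -2), -7) = (1864 - 428)*(10 + (6 + 2*0)) = 1436*(10 + (6 + 0)) = 1436*(10 + 6) = 1436*16 = 22976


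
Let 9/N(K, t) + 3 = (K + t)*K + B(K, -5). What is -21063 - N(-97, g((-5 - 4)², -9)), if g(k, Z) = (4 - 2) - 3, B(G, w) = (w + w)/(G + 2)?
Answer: -3803114388/180559 ≈ -21063.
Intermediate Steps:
B(G, w) = 2*w/(2 + G) (B(G, w) = (2*w)/(2 + G) = 2*w/(2 + G))
g(k, Z) = -1 (g(k, Z) = 2 - 3 = -1)
N(K, t) = 9/(-3 - 10/(2 + K) + K*(K + t)) (N(K, t) = 9/(-3 + ((K + t)*K + 2*(-5)/(2 + K))) = 9/(-3 + (K*(K + t) - 10/(2 + K))) = 9/(-3 + (-10/(2 + K) + K*(K + t))) = 9/(-3 - 10/(2 + K) + K*(K + t)))
-21063 - N(-97, g((-5 - 4)², -9)) = -21063 - 9*(2 - 97)/(-10 + (2 - 97)*(-3 + (-97)² - 97*(-1))) = -21063 - 9*(-95)/(-10 - 95*(-3 + 9409 + 97)) = -21063 - 9*(-95)/(-10 - 95*9503) = -21063 - 9*(-95)/(-10 - 902785) = -21063 - 9*(-95)/(-902795) = -21063 - 9*(-1)*(-95)/902795 = -21063 - 1*171/180559 = -21063 - 171/180559 = -3803114388/180559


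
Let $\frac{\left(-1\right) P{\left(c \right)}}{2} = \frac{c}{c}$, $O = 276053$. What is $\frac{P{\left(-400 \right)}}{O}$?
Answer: $- \frac{2}{276053} \approx -7.245 \cdot 10^{-6}$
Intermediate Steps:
$P{\left(c \right)} = -2$ ($P{\left(c \right)} = - 2 \frac{c}{c} = \left(-2\right) 1 = -2$)
$\frac{P{\left(-400 \right)}}{O} = - \frac{2}{276053}$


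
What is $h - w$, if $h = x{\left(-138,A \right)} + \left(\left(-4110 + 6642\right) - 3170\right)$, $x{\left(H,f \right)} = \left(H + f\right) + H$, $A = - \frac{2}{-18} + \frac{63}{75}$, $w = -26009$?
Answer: $\frac{5646589}{225} \approx 25096.0$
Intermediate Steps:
$A = \frac{214}{225}$ ($A = \left(-2\right) \left(- \frac{1}{18}\right) + 63 \cdot \frac{1}{75} = \frac{1}{9} + \frac{21}{25} = \frac{214}{225} \approx 0.95111$)
$x{\left(H,f \right)} = f + 2 H$
$h = - \frac{205436}{225}$ ($h = \left(\frac{214}{225} + 2 \left(-138\right)\right) + \left(\left(-4110 + 6642\right) - 3170\right) = \left(\frac{214}{225} - 276\right) + \left(2532 - 3170\right) = - \frac{61886}{225} - 638 = - \frac{205436}{225} \approx -913.05$)
$h - w = - \frac{205436}{225} - -26009 = - \frac{205436}{225} + 26009 = \frac{5646589}{225}$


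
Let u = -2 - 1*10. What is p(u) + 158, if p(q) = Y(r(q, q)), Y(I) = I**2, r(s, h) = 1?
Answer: 159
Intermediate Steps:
u = -12 (u = -2 - 10 = -12)
p(q) = 1 (p(q) = 1**2 = 1)
p(u) + 158 = 1 + 158 = 159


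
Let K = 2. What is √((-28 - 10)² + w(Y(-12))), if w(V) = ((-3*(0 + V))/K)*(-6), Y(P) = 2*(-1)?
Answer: √1426 ≈ 37.762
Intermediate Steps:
Y(P) = -2
w(V) = 9*V (w(V) = (-3*(0 + V)/2)*(-6) = (-3*V*(½))*(-6) = -3*V/2*(-6) = 9*V)
√((-28 - 10)² + w(Y(-12))) = √((-28 - 10)² + 9*(-2)) = √((-38)² - 18) = √(1444 - 18) = √1426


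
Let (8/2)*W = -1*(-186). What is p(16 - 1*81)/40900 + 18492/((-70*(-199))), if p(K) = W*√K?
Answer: 9246/6965 + 93*I*√65/81800 ≈ 1.3275 + 0.0091661*I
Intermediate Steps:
W = 93/2 (W = (-1*(-186))/4 = (¼)*186 = 93/2 ≈ 46.500)
p(K) = 93*√K/2
p(16 - 1*81)/40900 + 18492/((-70*(-199))) = (93*√(16 - 1*81)/2)/40900 + 18492/((-70*(-199))) = (93*√(16 - 81)/2)*(1/40900) + 18492/13930 = (93*√(-65)/2)*(1/40900) + 18492*(1/13930) = (93*(I*√65)/2)*(1/40900) + 9246/6965 = (93*I*√65/2)*(1/40900) + 9246/6965 = 93*I*√65/81800 + 9246/6965 = 9246/6965 + 93*I*√65/81800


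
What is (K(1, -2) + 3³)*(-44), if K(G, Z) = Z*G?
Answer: -1100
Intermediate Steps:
K(G, Z) = G*Z
(K(1, -2) + 3³)*(-44) = (1*(-2) + 3³)*(-44) = (-2 + 27)*(-44) = 25*(-44) = -1100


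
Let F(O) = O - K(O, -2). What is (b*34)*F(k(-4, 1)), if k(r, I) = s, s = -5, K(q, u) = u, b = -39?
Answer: 3978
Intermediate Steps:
k(r, I) = -5
F(O) = 2 + O (F(O) = O - 1*(-2) = O + 2 = 2 + O)
(b*34)*F(k(-4, 1)) = (-39*34)*(2 - 5) = -1326*(-3) = 3978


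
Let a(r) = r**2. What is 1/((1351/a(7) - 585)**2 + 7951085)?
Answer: 49/404828769 ≈ 1.2104e-7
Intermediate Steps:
1/((1351/a(7) - 585)**2 + 7951085) = 1/((1351/(7**2) - 585)**2 + 7951085) = 1/((1351/49 - 585)**2 + 7951085) = 1/((1351*(1/49) - 585)**2 + 7951085) = 1/((193/7 - 585)**2 + 7951085) = 1/((-3902/7)**2 + 7951085) = 1/(15225604/49 + 7951085) = 1/(404828769/49) = 49/404828769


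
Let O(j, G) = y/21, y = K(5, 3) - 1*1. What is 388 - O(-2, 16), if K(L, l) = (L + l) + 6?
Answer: 8135/21 ≈ 387.38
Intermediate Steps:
K(L, l) = 6 + L + l
y = 13 (y = (6 + 5 + 3) - 1*1 = 14 - 1 = 13)
O(j, G) = 13/21
388 - O(-2, 16) = 388 - 1*13/21 = 388 - 13/21 = 8135/21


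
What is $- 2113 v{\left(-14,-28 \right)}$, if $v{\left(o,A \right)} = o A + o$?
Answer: $-798714$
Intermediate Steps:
$v{\left(o,A \right)} = o + A o$ ($v{\left(o,A \right)} = A o + o = o + A o$)
$- 2113 v{\left(-14,-28 \right)} = - 2113 \left(- 14 \left(1 - 28\right)\right) = - 2113 \left(\left(-14\right) \left(-27\right)\right) = \left(-2113\right) 378 = -798714$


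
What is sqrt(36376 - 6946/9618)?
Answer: sqrt(841232171199)/4809 ≈ 190.72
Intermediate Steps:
sqrt(36376 - 6946/9618) = sqrt(36376 - 6946*1/9618) = sqrt(36376 - 3473/4809) = sqrt(174928711/4809) = sqrt(841232171199)/4809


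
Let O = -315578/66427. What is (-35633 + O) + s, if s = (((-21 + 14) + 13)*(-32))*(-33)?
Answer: -1946427397/66427 ≈ -29302.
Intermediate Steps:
s = 6336 (s = ((-7 + 13)*(-32))*(-33) = (6*(-32))*(-33) = -192*(-33) = 6336)
O = -315578/66427 (O = -315578*1/66427 = -315578/66427 ≈ -4.7507)
(-35633 + O) + s = (-35633 - 315578/66427) + 6336 = -2367308869/66427 + 6336 = -1946427397/66427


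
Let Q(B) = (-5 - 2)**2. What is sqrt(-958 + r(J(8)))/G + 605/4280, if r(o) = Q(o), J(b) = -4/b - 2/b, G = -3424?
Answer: 121/856 - 3*I*sqrt(101)/3424 ≈ 0.14136 - 0.0088054*I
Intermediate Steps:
Q(B) = 49 (Q(B) = (-7)**2 = 49)
J(b) = -6/b
r(o) = 49
sqrt(-958 + r(J(8)))/G + 605/4280 = sqrt(-958 + 49)/(-3424) + 605/4280 = sqrt(-909)*(-1/3424) + 605*(1/4280) = (3*I*sqrt(101))*(-1/3424) + 121/856 = -3*I*sqrt(101)/3424 + 121/856 = 121/856 - 3*I*sqrt(101)/3424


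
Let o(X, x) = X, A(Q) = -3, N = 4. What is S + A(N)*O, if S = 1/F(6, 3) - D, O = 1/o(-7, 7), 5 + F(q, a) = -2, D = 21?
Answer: -145/7 ≈ -20.714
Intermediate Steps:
F(q, a) = -7 (F(q, a) = -5 - 2 = -7)
O = -⅐ (O = 1/(-7) = -⅐ ≈ -0.14286)
S = -148/7 (S = 1/(-7) - 1*21 = -⅐ - 21 = -148/7 ≈ -21.143)
S + A(N)*O = -148/7 - 3*(-⅐) = -148/7 + 3/7 = -145/7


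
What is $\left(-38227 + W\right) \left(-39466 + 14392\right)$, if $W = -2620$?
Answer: $1024197678$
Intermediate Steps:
$\left(-38227 + W\right) \left(-39466 + 14392\right) = \left(-38227 - 2620\right) \left(-39466 + 14392\right) = \left(-40847\right) \left(-25074\right) = 1024197678$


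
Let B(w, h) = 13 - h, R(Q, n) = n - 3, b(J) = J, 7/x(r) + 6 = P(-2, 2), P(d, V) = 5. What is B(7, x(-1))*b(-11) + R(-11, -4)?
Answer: -227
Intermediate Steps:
x(r) = -7 (x(r) = 7/(-6 + 5) = 7/(-1) = 7*(-1) = -7)
R(Q, n) = -3 + n
B(7, x(-1))*b(-11) + R(-11, -4) = (13 - 1*(-7))*(-11) + (-3 - 4) = (13 + 7)*(-11) - 7 = 20*(-11) - 7 = -220 - 7 = -227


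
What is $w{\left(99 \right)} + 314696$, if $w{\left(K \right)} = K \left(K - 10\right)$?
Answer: $323507$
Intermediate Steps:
$w{\left(K \right)} = K \left(-10 + K\right)$
$w{\left(99 \right)} + 314696 = 99 \left(-10 + 99\right) + 314696 = 99 \cdot 89 + 314696 = 8811 + 314696 = 323507$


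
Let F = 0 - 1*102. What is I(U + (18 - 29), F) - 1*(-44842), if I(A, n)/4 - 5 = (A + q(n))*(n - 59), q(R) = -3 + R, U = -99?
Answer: 183322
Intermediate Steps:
F = -102 (F = 0 - 102 = -102)
I(A, n) = 20 + 4*(-59 + n)*(-3 + A + n) (I(A, n) = 20 + 4*((A + (-3 + n))*(n - 59)) = 20 + 4*((-3 + A + n)*(-59 + n)) = 20 + 4*((-59 + n)*(-3 + A + n)) = 20 + 4*(-59 + n)*(-3 + A + n))
I(U + (18 - 29), F) - 1*(-44842) = (728 - 248*(-102) - 236*(-99 + (18 - 29)) + 4*(-102)² + 4*(-99 + (18 - 29))*(-102)) - 1*(-44842) = (728 + 25296 - 236*(-99 - 11) + 4*10404 + 4*(-99 - 11)*(-102)) + 44842 = (728 + 25296 - 236*(-110) + 41616 + 4*(-110)*(-102)) + 44842 = (728 + 25296 + 25960 + 41616 + 44880) + 44842 = 138480 + 44842 = 183322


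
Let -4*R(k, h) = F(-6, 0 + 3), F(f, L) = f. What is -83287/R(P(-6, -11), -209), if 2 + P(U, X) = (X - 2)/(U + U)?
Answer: -166574/3 ≈ -55525.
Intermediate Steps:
P(U, X) = -2 + (-2 + X)/(2*U) (P(U, X) = -2 + (X - 2)/(U + U) = -2 + (-2 + X)/((2*U)) = -2 + (-2 + X)*(1/(2*U)) = -2 + (-2 + X)/(2*U))
R(k, h) = 3/2 (R(k, h) = -¼*(-6) = 3/2)
-83287/R(P(-6, -11), -209) = -83287/3/2 = -83287*⅔ = -166574/3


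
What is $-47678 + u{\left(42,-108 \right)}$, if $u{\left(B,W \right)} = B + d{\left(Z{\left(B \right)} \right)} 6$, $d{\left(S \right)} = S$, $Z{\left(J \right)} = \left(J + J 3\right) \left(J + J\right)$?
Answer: $37036$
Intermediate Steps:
$Z{\left(J \right)} = 8 J^{2}$ ($Z{\left(J \right)} = \left(J + 3 J\right) 2 J = 4 J 2 J = 8 J^{2}$)
$u{\left(B,W \right)} = B + 48 B^{2}$ ($u{\left(B,W \right)} = B + 8 B^{2} \cdot 6 = B + 48 B^{2}$)
$-47678 + u{\left(42,-108 \right)} = -47678 + 42 \left(1 + 48 \cdot 42\right) = -47678 + 42 \left(1 + 2016\right) = -47678 + 42 \cdot 2017 = -47678 + 84714 = 37036$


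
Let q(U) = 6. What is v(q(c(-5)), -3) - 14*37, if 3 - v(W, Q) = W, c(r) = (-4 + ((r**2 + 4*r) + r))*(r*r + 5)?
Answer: -521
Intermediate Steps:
c(r) = (5 + r**2)*(-4 + r**2 + 5*r) (c(r) = (-4 + (r**2 + 5*r))*(r**2 + 5) = (-4 + r**2 + 5*r)*(5 + r**2) = (5 + r**2)*(-4 + r**2 + 5*r))
v(W, Q) = 3 - W
v(q(c(-5)), -3) - 14*37 = (3 - 1*6) - 14*37 = (3 - 6) - 518 = -3 - 518 = -521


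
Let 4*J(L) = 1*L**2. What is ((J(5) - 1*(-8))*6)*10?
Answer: 855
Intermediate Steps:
J(L) = L**2/4 (J(L) = (1*L**2)/4 = L**2/4)
((J(5) - 1*(-8))*6)*10 = (((1/4)*5**2 - 1*(-8))*6)*10 = (((1/4)*25 + 8)*6)*10 = ((25/4 + 8)*6)*10 = ((57/4)*6)*10 = (171/2)*10 = 855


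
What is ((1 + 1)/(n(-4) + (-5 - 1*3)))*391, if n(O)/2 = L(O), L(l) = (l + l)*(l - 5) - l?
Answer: 391/72 ≈ 5.4306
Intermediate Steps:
L(l) = -l + 2*l*(-5 + l) (L(l) = (2*l)*(-5 + l) - l = 2*l*(-5 + l) - l = -l + 2*l*(-5 + l))
n(O) = 2*O*(-11 + 2*O) (n(O) = 2*(O*(-11 + 2*O)) = 2*O*(-11 + 2*O))
((1 + 1)/(n(-4) + (-5 - 1*3)))*391 = ((1 + 1)/(2*(-4)*(-11 + 2*(-4)) + (-5 - 1*3)))*391 = (2/(2*(-4)*(-11 - 8) + (-5 - 3)))*391 = (2/(2*(-4)*(-19) - 8))*391 = (2/(152 - 8))*391 = (2/144)*391 = (2*(1/144))*391 = (1/72)*391 = 391/72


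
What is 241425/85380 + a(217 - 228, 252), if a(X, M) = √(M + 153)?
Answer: 16095/5692 + 9*√5 ≈ 22.952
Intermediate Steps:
a(X, M) = √(153 + M)
241425/85380 + a(217 - 228, 252) = 241425/85380 + √(153 + 252) = 241425*(1/85380) + √405 = 16095/5692 + 9*√5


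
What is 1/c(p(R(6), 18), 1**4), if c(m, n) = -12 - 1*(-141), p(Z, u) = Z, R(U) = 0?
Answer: 1/129 ≈ 0.0077519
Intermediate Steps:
c(m, n) = 129 (c(m, n) = -12 + 141 = 129)
1/c(p(R(6), 18), 1**4) = 1/129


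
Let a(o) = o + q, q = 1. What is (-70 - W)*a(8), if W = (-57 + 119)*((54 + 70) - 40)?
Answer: -47502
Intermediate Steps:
W = 5208 (W = 62*(124 - 40) = 62*84 = 5208)
a(o) = 1 + o (a(o) = o + 1 = 1 + o)
(-70 - W)*a(8) = (-70 - 1*5208)*(1 + 8) = (-70 - 5208)*9 = -5278*9 = -47502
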